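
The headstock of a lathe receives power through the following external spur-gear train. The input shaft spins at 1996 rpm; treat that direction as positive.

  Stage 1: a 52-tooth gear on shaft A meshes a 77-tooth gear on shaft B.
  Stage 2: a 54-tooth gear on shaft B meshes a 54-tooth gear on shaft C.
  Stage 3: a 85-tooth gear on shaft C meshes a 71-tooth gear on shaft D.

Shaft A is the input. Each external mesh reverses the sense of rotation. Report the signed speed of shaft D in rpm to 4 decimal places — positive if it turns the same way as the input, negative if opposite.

-1613.7406 rpm (opposite to input, |ω| = 1613.7406 rpm)

Stage 1 [52T→77T]: ω = 1996.0000×52/77 = 1347.9481 rpm, dir flips to −; running = −1347.9481
Stage 2 [54T→54T]: ω = 1347.9481×54/54 = 1347.9481 rpm, dir flips to +; running = +1347.9481
Stage 3 [85T→71T]: ω = 1347.9481×85/71 = 1613.7406 rpm, dir flips to −; running = −1613.7406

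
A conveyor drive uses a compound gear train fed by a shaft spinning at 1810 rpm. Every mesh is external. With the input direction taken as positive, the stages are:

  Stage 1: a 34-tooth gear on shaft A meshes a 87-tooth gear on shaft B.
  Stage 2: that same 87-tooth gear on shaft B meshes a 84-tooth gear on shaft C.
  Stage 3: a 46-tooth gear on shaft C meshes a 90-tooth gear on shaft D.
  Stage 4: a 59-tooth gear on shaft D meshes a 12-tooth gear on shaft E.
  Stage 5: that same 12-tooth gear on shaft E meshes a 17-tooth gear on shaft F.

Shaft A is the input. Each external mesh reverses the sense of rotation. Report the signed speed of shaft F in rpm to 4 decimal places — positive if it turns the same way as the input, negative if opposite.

-1299.5608 rpm (opposite to input, |ω| = 1299.5608 rpm)

Stage 1 [34T→87T]: ω = 1810.0000×34/87 = 707.3563 rpm, dir flips to −; running = −707.3563
Stage 2 [87T→84T]: ω = 707.3563×87/84 = 732.6190 rpm, dir flips to +; running = +732.6190
Stage 3 [46T→90T]: ω = 732.6190×46/90 = 374.4497 rpm, dir flips to −; running = −374.4497
Stage 4 [59T→12T]: ω = 374.4497×59/12 = 1841.0445 rpm, dir flips to +; running = +1841.0445
Stage 5 [12T→17T]: ω = 1841.0445×12/17 = 1299.5608 rpm, dir flips to −; running = −1299.5608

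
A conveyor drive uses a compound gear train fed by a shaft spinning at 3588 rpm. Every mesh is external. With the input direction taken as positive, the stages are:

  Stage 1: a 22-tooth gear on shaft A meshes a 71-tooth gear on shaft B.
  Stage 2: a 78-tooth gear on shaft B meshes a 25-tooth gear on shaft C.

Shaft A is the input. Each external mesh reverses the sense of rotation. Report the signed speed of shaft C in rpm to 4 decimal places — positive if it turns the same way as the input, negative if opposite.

+3468.7369 rpm (same as input, |ω| = 3468.7369 rpm)

Stage 1 [22T→71T]: ω = 3588.0000×22/71 = 1111.7746 rpm, dir flips to −; running = −1111.7746
Stage 2 [78T→25T]: ω = 1111.7746×78/25 = 3468.7369 rpm, dir flips to +; running = +3468.7369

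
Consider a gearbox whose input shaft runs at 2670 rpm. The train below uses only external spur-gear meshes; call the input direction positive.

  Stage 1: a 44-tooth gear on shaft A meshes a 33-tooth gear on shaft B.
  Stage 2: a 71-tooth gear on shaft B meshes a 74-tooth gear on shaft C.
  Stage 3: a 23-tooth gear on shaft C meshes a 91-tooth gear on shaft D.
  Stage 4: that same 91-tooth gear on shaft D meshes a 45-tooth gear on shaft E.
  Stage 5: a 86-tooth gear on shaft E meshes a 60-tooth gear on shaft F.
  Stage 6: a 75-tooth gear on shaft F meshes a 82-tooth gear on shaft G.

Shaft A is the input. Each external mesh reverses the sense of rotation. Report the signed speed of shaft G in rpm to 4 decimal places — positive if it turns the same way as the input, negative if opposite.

Stage 1 [44T→33T]: ω = 2670.0000×44/33 = 3560.0000 rpm, dir flips to −; running = −3560.0000
Stage 2 [71T→74T]: ω = 3560.0000×71/74 = 3415.6757 rpm, dir flips to +; running = +3415.6757
Stage 3 [23T→91T]: ω = 3415.6757×23/91 = 863.3026 rpm, dir flips to −; running = −863.3026
Stage 4 [91T→45T]: ω = 863.3026×91/45 = 1745.7898 rpm, dir flips to +; running = +1745.7898
Stage 5 [86T→60T]: ω = 1745.7898×86/60 = 2502.2987 rpm, dir flips to −; running = −2502.2987
Stage 6 [75T→82T]: ω = 2502.2987×75/82 = 2288.6878 rpm, dir flips to +; running = +2288.6878

+2288.6878 rpm (same as input, |ω| = 2288.6878 rpm)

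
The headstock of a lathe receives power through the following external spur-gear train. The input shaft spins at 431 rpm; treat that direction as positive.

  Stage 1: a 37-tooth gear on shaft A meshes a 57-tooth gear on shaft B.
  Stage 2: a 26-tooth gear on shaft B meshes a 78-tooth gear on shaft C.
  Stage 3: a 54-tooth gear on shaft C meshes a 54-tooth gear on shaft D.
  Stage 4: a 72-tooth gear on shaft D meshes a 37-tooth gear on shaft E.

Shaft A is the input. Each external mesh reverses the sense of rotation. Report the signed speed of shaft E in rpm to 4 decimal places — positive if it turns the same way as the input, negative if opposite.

+181.4737 rpm (same as input, |ω| = 181.4737 rpm)

Stage 1 [37T→57T]: ω = 431.0000×37/57 = 279.7719 rpm, dir flips to −; running = −279.7719
Stage 2 [26T→78T]: ω = 279.7719×26/78 = 93.2573 rpm, dir flips to +; running = +93.2573
Stage 3 [54T→54T]: ω = 93.2573×54/54 = 93.2573 rpm, dir flips to −; running = −93.2573
Stage 4 [72T→37T]: ω = 93.2573×72/37 = 181.4737 rpm, dir flips to +; running = +181.4737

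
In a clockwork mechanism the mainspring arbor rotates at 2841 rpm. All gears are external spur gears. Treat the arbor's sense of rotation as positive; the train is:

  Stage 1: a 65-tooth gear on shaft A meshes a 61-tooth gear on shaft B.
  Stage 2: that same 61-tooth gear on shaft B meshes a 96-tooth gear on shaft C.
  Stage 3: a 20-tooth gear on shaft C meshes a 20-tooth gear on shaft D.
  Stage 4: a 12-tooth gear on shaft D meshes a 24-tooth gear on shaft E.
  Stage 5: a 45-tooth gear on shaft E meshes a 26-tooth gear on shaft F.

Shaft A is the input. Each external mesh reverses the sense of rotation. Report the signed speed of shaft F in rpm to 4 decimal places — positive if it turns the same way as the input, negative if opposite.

Stage 1 [65T→61T]: ω = 2841.0000×65/61 = 3027.2951 rpm, dir flips to −; running = −3027.2951
Stage 2 [61T→96T]: ω = 3027.2951×61/96 = 1923.5938 rpm, dir flips to +; running = +1923.5938
Stage 3 [20T→20T]: ω = 1923.5938×20/20 = 1923.5938 rpm, dir flips to −; running = −1923.5938
Stage 4 [12T→24T]: ω = 1923.5938×12/24 = 961.7969 rpm, dir flips to +; running = +961.7969
Stage 5 [45T→26T]: ω = 961.7969×45/26 = 1664.6484 rpm, dir flips to −; running = −1664.6484

-1664.6484 rpm (opposite to input, |ω| = 1664.6484 rpm)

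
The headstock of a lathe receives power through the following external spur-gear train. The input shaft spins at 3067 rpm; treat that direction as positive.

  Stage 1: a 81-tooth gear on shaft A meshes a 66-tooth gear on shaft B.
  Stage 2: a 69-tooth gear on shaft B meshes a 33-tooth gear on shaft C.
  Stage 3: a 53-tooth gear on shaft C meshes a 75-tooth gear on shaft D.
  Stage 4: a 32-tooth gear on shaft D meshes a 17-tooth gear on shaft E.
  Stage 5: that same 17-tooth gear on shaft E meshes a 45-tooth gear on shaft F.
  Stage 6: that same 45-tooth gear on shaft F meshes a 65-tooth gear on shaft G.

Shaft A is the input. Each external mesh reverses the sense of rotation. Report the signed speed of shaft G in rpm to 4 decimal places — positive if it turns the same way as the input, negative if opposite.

Stage 1 [81T→66T]: ω = 3067.0000×81/66 = 3764.0455 rpm, dir flips to −; running = −3764.0455
Stage 2 [69T→33T]: ω = 3764.0455×69/33 = 7870.2769 rpm, dir flips to +; running = +7870.2769
Stage 3 [53T→75T]: ω = 7870.2769×53/75 = 5561.6623 rpm, dir flips to −; running = −5561.6623
Stage 4 [32T→17T]: ω = 5561.6623×32/17 = 10469.0114 rpm, dir flips to +; running = +10469.0114
Stage 5 [17T→45T]: ω = 10469.0114×17/45 = 3954.9599 rpm, dir flips to −; running = −3954.9599
Stage 6 [45T→65T]: ω = 3954.9599×45/65 = 2738.0491 rpm, dir flips to +; running = +2738.0491

+2738.0491 rpm (same as input, |ω| = 2738.0491 rpm)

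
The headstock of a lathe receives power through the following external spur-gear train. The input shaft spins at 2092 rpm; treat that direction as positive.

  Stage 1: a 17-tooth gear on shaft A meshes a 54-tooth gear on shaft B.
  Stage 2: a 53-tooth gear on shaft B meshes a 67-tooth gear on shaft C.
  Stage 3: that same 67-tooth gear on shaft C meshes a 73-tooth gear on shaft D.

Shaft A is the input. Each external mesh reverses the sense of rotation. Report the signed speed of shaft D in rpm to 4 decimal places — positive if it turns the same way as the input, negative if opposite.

Stage 1 [17T→54T]: ω = 2092.0000×17/54 = 658.5926 rpm, dir flips to −; running = −658.5926
Stage 2 [53T→67T]: ω = 658.5926×53/67 = 520.9762 rpm, dir flips to +; running = +520.9762
Stage 3 [67T→73T]: ω = 520.9762×67/73 = 478.1563 rpm, dir flips to −; running = −478.1563

-478.1563 rpm (opposite to input, |ω| = 478.1563 rpm)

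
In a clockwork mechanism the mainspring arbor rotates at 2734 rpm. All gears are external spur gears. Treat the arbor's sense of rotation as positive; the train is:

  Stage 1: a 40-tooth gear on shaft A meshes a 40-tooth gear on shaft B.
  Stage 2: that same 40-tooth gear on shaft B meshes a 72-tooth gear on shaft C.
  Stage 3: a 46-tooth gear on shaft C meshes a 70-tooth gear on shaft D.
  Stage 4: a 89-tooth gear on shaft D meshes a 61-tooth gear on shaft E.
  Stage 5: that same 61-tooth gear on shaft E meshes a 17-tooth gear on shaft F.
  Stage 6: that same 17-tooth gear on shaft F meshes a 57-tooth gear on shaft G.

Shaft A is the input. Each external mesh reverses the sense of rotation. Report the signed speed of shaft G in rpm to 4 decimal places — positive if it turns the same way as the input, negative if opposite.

+1558.4790 rpm (same as input, |ω| = 1558.4790 rpm)

Stage 1 [40T→40T]: ω = 2734.0000×40/40 = 2734.0000 rpm, dir flips to −; running = −2734.0000
Stage 2 [40T→72T]: ω = 2734.0000×40/72 = 1518.8889 rpm, dir flips to +; running = +1518.8889
Stage 3 [46T→70T]: ω = 1518.8889×46/70 = 998.1270 rpm, dir flips to −; running = −998.1270
Stage 4 [89T→61T]: ω = 998.1270×89/61 = 1456.2836 rpm, dir flips to +; running = +1456.2836
Stage 5 [61T→17T]: ω = 1456.2836×61/17 = 5225.4883 rpm, dir flips to −; running = −5225.4883
Stage 6 [17T→57T]: ω = 5225.4883×17/57 = 1558.4790 rpm, dir flips to +; running = +1558.4790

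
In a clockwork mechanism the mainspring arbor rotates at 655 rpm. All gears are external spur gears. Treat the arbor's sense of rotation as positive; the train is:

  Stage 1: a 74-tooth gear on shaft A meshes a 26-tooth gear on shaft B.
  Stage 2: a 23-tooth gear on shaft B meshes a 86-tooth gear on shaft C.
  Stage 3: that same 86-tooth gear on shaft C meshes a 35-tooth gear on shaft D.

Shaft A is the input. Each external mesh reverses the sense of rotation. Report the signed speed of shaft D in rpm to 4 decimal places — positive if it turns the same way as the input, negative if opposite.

-1225.0659 rpm (opposite to input, |ω| = 1225.0659 rpm)

Stage 1 [74T→26T]: ω = 655.0000×74/26 = 1864.2308 rpm, dir flips to −; running = −1864.2308
Stage 2 [23T→86T]: ω = 1864.2308×23/86 = 498.5733 rpm, dir flips to +; running = +498.5733
Stage 3 [86T→35T]: ω = 498.5733×86/35 = 1225.0659 rpm, dir flips to −; running = −1225.0659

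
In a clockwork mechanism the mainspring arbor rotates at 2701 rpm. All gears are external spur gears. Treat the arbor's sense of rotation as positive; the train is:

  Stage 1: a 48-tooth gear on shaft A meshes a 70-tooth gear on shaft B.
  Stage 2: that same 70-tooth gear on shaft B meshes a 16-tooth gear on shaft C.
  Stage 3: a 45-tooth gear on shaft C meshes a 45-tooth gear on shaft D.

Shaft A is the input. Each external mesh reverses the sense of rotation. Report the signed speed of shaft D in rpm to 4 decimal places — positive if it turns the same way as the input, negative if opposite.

Stage 1 [48T→70T]: ω = 2701.0000×48/70 = 1852.1143 rpm, dir flips to −; running = −1852.1143
Stage 2 [70T→16T]: ω = 1852.1143×70/16 = 8103.0000 rpm, dir flips to +; running = +8103.0000
Stage 3 [45T→45T]: ω = 8103.0000×45/45 = 8103.0000 rpm, dir flips to −; running = −8103.0000

-8103.0000 rpm (opposite to input, |ω| = 8103.0000 rpm)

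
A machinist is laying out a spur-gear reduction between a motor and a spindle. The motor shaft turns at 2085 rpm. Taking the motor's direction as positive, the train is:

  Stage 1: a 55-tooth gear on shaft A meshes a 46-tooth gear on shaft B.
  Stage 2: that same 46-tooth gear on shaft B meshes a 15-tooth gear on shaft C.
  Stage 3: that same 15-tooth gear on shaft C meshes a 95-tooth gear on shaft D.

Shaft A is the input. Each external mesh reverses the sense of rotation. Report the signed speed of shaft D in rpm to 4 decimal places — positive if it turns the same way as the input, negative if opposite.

Stage 1 [55T→46T]: ω = 2085.0000×55/46 = 2492.9348 rpm, dir flips to −; running = −2492.9348
Stage 2 [46T→15T]: ω = 2492.9348×46/15 = 7645.0000 rpm, dir flips to +; running = +7645.0000
Stage 3 [15T→95T]: ω = 7645.0000×15/95 = 1207.1053 rpm, dir flips to −; running = −1207.1053

-1207.1053 rpm (opposite to input, |ω| = 1207.1053 rpm)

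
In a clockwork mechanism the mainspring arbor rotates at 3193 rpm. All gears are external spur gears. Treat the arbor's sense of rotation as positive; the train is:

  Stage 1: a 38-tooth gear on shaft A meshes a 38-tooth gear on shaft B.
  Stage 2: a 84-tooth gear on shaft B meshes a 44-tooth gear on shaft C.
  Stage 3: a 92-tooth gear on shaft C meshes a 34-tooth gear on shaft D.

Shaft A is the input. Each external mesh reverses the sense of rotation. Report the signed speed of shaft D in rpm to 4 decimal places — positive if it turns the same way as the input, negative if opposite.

-16494.3209 rpm (opposite to input, |ω| = 16494.3209 rpm)

Stage 1 [38T→38T]: ω = 3193.0000×38/38 = 3193.0000 rpm, dir flips to −; running = −3193.0000
Stage 2 [84T→44T]: ω = 3193.0000×84/44 = 6095.7273 rpm, dir flips to +; running = +6095.7273
Stage 3 [92T→34T]: ω = 6095.7273×92/34 = 16494.3209 rpm, dir flips to −; running = −16494.3209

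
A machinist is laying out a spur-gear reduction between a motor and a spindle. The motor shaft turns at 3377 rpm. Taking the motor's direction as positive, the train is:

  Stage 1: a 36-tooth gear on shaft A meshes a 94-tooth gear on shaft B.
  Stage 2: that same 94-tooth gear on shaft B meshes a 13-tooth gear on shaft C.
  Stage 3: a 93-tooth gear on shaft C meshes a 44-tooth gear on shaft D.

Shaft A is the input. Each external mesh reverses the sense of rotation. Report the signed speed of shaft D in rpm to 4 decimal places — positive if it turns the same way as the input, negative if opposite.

-19766.0769 rpm (opposite to input, |ω| = 19766.0769 rpm)

Stage 1 [36T→94T]: ω = 3377.0000×36/94 = 1293.3191 rpm, dir flips to −; running = −1293.3191
Stage 2 [94T→13T]: ω = 1293.3191×94/13 = 9351.6923 rpm, dir flips to +; running = +9351.6923
Stage 3 [93T→44T]: ω = 9351.6923×93/44 = 19766.0769 rpm, dir flips to −; running = −19766.0769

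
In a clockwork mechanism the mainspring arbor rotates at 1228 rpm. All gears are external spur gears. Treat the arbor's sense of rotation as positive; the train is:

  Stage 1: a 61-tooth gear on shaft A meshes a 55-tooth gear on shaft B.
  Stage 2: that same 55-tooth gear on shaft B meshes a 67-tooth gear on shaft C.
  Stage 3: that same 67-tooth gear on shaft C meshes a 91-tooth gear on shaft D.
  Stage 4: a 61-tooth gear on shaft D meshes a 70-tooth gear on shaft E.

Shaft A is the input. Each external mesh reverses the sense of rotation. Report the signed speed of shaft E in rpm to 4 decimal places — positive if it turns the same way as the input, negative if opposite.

+717.3294 rpm (same as input, |ω| = 717.3294 rpm)

Stage 1 [61T→55T]: ω = 1228.0000×61/55 = 1361.9636 rpm, dir flips to −; running = −1361.9636
Stage 2 [55T→67T]: ω = 1361.9636×55/67 = 1118.0299 rpm, dir flips to +; running = +1118.0299
Stage 3 [67T→91T]: ω = 1118.0299×67/91 = 823.1648 rpm, dir flips to −; running = −823.1648
Stage 4 [61T→70T]: ω = 823.1648×61/70 = 717.3294 rpm, dir flips to +; running = +717.3294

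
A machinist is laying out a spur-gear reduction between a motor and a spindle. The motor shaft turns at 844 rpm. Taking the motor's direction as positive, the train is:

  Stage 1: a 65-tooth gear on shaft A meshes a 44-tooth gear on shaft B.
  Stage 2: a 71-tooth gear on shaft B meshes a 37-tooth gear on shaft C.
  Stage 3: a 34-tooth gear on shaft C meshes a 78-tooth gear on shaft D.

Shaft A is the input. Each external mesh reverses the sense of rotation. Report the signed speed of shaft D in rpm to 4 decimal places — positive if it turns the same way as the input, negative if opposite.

-1042.9034 rpm (opposite to input, |ω| = 1042.9034 rpm)

Stage 1 [65T→44T]: ω = 844.0000×65/44 = 1246.8182 rpm, dir flips to −; running = −1246.8182
Stage 2 [71T→37T]: ω = 1246.8182×71/37 = 2392.5430 rpm, dir flips to +; running = +2392.5430
Stage 3 [34T→78T]: ω = 2392.5430×34/78 = 1042.9034 rpm, dir flips to −; running = −1042.9034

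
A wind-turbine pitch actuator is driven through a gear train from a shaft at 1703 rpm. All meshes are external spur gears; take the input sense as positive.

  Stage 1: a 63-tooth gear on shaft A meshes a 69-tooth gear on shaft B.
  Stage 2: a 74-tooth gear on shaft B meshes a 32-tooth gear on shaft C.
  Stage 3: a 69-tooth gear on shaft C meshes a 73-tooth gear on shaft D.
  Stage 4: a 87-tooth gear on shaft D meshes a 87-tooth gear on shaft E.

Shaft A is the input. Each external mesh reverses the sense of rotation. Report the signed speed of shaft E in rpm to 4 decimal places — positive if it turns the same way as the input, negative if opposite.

+3398.7098 rpm (same as input, |ω| = 3398.7098 rpm)

Stage 1 [63T→69T]: ω = 1703.0000×63/69 = 1554.9130 rpm, dir flips to −; running = −1554.9130
Stage 2 [74T→32T]: ω = 1554.9130×74/32 = 3595.7364 rpm, dir flips to +; running = +3595.7364
Stage 3 [69T→73T]: ω = 3595.7364×69/73 = 3398.7098 rpm, dir flips to −; running = −3398.7098
Stage 4 [87T→87T]: ω = 3398.7098×87/87 = 3398.7098 rpm, dir flips to +; running = +3398.7098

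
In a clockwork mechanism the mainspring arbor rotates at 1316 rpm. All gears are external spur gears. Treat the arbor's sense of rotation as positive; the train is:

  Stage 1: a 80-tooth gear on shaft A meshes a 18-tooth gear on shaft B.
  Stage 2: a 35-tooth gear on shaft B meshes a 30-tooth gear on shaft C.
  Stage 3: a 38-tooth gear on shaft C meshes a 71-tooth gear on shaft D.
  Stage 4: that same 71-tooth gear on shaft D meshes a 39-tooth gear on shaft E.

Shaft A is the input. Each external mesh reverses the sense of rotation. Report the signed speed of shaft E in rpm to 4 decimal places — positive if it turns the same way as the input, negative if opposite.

+6648.7369 rpm (same as input, |ω| = 6648.7369 rpm)

Stage 1 [80T→18T]: ω = 1316.0000×80/18 = 5848.8889 rpm, dir flips to −; running = −5848.8889
Stage 2 [35T→30T]: ω = 5848.8889×35/30 = 6823.7037 rpm, dir flips to +; running = +6823.7037
Stage 3 [38T→71T]: ω = 6823.7037×38/71 = 3652.1231 rpm, dir flips to −; running = −3652.1231
Stage 4 [71T→39T]: ω = 3652.1231×71/39 = 6648.7369 rpm, dir flips to +; running = +6648.7369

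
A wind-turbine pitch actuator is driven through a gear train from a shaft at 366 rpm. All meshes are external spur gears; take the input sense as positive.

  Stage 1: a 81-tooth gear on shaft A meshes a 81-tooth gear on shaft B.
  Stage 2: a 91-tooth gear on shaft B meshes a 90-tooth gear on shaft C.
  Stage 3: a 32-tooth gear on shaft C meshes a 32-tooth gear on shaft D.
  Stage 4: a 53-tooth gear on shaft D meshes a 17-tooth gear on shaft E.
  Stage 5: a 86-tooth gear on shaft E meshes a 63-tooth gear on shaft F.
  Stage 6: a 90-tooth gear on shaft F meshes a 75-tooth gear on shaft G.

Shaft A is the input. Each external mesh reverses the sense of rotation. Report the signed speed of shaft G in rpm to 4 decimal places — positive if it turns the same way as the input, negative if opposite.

+1889.9315 rpm (same as input, |ω| = 1889.9315 rpm)

Stage 1 [81T→81T]: ω = 366.0000×81/81 = 366.0000 rpm, dir flips to −; running = −366.0000
Stage 2 [91T→90T]: ω = 366.0000×91/90 = 370.0667 rpm, dir flips to +; running = +370.0667
Stage 3 [32T→32T]: ω = 370.0667×32/32 = 370.0667 rpm, dir flips to −; running = −370.0667
Stage 4 [53T→17T]: ω = 370.0667×53/17 = 1153.7373 rpm, dir flips to +; running = +1153.7373
Stage 5 [86T→63T]: ω = 1153.7373×86/63 = 1574.9429 rpm, dir flips to −; running = −1574.9429
Stage 6 [90T→75T]: ω = 1574.9429×90/75 = 1889.9315 rpm, dir flips to +; running = +1889.9315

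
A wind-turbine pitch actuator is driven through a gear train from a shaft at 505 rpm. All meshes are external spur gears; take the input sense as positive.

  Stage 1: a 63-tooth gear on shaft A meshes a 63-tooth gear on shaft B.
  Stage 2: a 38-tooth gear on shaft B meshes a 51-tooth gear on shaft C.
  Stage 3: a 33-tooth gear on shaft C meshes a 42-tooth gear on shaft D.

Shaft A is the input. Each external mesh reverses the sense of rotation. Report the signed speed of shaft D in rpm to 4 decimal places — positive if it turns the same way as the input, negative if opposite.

-295.6443 rpm (opposite to input, |ω| = 295.6443 rpm)

Stage 1 [63T→63T]: ω = 505.0000×63/63 = 505.0000 rpm, dir flips to −; running = −505.0000
Stage 2 [38T→51T]: ω = 505.0000×38/51 = 376.2745 rpm, dir flips to +; running = +376.2745
Stage 3 [33T→42T]: ω = 376.2745×33/42 = 295.6443 rpm, dir flips to −; running = −295.6443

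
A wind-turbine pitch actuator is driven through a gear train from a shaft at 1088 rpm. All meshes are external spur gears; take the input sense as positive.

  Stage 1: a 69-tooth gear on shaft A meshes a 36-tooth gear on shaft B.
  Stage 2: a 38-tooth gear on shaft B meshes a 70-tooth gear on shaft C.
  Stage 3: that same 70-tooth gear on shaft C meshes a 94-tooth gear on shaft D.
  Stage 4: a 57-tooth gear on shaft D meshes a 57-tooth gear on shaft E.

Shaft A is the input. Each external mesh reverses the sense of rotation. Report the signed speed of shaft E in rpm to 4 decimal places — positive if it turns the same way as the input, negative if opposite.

+843.0071 rpm (same as input, |ω| = 843.0071 rpm)

Stage 1 [69T→36T]: ω = 1088.0000×69/36 = 2085.3333 rpm, dir flips to −; running = −2085.3333
Stage 2 [38T→70T]: ω = 2085.3333×38/70 = 1132.0381 rpm, dir flips to +; running = +1132.0381
Stage 3 [70T→94T]: ω = 1132.0381×70/94 = 843.0071 rpm, dir flips to −; running = −843.0071
Stage 4 [57T→57T]: ω = 843.0071×57/57 = 843.0071 rpm, dir flips to +; running = +843.0071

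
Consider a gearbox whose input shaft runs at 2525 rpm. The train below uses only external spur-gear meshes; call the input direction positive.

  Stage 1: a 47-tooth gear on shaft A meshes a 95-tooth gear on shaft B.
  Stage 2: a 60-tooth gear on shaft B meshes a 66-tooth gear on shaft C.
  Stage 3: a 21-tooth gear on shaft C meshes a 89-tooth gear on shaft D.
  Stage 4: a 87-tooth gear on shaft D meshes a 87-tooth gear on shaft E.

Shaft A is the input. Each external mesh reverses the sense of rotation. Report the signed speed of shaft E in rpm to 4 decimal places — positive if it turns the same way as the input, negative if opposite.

+267.9614 rpm (same as input, |ω| = 267.9614 rpm)

Stage 1 [47T→95T]: ω = 2525.0000×47/95 = 1249.2105 rpm, dir flips to −; running = −1249.2105
Stage 2 [60T→66T]: ω = 1249.2105×60/66 = 1135.6459 rpm, dir flips to +; running = +1135.6459
Stage 3 [21T→89T]: ω = 1135.6459×21/89 = 267.9614 rpm, dir flips to −; running = −267.9614
Stage 4 [87T→87T]: ω = 267.9614×87/87 = 267.9614 rpm, dir flips to +; running = +267.9614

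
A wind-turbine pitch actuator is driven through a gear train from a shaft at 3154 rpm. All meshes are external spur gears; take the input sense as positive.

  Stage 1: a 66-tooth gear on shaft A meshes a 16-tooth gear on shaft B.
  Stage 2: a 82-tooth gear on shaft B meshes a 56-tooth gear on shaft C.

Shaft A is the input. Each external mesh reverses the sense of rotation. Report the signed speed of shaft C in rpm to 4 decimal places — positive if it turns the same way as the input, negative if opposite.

Stage 1 [66T→16T]: ω = 3154.0000×66/16 = 13010.2500 rpm, dir flips to −; running = −13010.2500
Stage 2 [82T→56T]: ω = 13010.2500×82/56 = 19050.7232 rpm, dir flips to +; running = +19050.7232

+19050.7232 rpm (same as input, |ω| = 19050.7232 rpm)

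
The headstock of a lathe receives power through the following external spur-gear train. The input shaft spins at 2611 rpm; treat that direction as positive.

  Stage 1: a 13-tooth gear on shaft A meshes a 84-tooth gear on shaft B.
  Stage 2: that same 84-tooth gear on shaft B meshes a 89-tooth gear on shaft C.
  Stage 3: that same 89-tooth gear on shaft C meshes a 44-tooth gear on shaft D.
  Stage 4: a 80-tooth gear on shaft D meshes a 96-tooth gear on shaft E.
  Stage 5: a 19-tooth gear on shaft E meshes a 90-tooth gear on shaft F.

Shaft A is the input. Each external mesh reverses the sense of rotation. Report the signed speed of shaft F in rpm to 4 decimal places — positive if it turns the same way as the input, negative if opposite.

-135.7149 rpm (opposite to input, |ω| = 135.7149 rpm)

Stage 1 [13T→84T]: ω = 2611.0000×13/84 = 404.0833 rpm, dir flips to −; running = −404.0833
Stage 2 [84T→89T]: ω = 404.0833×84/89 = 381.3820 rpm, dir flips to +; running = +381.3820
Stage 3 [89T→44T]: ω = 381.3820×89/44 = 771.4318 rpm, dir flips to −; running = −771.4318
Stage 4 [80T→96T]: ω = 771.4318×80/96 = 642.8598 rpm, dir flips to +; running = +642.8598
Stage 5 [19T→90T]: ω = 642.8598×19/90 = 135.7149 rpm, dir flips to −; running = −135.7149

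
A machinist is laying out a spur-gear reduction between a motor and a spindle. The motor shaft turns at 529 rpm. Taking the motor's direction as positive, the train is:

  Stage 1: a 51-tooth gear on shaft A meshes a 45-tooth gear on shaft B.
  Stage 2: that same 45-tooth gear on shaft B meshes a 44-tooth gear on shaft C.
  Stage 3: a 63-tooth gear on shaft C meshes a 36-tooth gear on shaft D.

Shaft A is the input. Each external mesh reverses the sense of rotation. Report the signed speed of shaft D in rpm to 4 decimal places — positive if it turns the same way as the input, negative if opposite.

Stage 1 [51T→45T]: ω = 529.0000×51/45 = 599.5333 rpm, dir flips to −; running = −599.5333
Stage 2 [45T→44T]: ω = 599.5333×45/44 = 613.1591 rpm, dir flips to +; running = +613.1591
Stage 3 [63T→36T]: ω = 613.1591×63/36 = 1073.0284 rpm, dir flips to −; running = −1073.0284

-1073.0284 rpm (opposite to input, |ω| = 1073.0284 rpm)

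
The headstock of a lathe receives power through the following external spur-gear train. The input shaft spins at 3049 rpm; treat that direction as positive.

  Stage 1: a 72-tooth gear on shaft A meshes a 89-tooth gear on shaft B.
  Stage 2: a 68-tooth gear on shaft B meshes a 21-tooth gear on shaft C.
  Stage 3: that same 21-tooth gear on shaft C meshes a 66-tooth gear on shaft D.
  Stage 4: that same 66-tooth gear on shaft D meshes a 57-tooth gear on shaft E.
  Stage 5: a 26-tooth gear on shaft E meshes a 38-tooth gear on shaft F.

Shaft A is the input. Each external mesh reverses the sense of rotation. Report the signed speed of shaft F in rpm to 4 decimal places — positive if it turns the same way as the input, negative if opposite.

Stage 1 [72T→89T]: ω = 3049.0000×72/89 = 2466.6067 rpm, dir flips to −; running = −2466.6067
Stage 2 [68T→21T]: ω = 2466.6067×68/21 = 7987.1075 rpm, dir flips to +; running = +7987.1075
Stage 3 [21T→66T]: ω = 7987.1075×21/66 = 2541.3524 rpm, dir flips to −; running = −2541.3524
Stage 4 [66T→57T]: ω = 2541.3524×66/57 = 2942.6186 rpm, dir flips to +; running = +2942.6186
Stage 5 [26T→38T]: ω = 2942.6186×26/38 = 2013.3706 rpm, dir flips to −; running = −2013.3706

-2013.3706 rpm (opposite to input, |ω| = 2013.3706 rpm)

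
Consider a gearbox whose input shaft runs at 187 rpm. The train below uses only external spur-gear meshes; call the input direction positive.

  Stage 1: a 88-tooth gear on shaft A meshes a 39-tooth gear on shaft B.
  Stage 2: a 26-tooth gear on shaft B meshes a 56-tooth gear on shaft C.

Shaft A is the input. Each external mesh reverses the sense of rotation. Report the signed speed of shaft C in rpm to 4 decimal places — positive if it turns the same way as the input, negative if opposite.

Stage 1 [88T→39T]: ω = 187.0000×88/39 = 421.9487 rpm, dir flips to −; running = −421.9487
Stage 2 [26T→56T]: ω = 421.9487×26/56 = 195.9048 rpm, dir flips to +; running = +195.9048

+195.9048 rpm (same as input, |ω| = 195.9048 rpm)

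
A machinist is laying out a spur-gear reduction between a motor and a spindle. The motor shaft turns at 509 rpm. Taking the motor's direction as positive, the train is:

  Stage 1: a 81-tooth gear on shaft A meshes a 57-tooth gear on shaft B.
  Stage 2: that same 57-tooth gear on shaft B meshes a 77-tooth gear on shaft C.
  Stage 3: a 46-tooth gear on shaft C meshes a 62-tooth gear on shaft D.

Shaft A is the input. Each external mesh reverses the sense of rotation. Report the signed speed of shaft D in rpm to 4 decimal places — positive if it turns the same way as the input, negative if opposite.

-397.2631 rpm (opposite to input, |ω| = 397.2631 rpm)

Stage 1 [81T→57T]: ω = 509.0000×81/57 = 723.3158 rpm, dir flips to −; running = −723.3158
Stage 2 [57T→77T]: ω = 723.3158×57/77 = 535.4416 rpm, dir flips to +; running = +535.4416
Stage 3 [46T→62T]: ω = 535.4416×46/62 = 397.2631 rpm, dir flips to −; running = −397.2631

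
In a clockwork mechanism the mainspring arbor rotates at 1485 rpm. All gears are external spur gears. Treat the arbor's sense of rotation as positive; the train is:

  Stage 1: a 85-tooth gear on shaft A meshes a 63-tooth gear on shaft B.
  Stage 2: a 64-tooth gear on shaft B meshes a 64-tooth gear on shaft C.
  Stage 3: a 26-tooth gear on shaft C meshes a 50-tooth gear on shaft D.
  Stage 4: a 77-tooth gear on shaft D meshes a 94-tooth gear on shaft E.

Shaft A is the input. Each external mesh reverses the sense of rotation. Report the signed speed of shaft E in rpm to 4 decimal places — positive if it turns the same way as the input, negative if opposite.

Stage 1 [85T→63T]: ω = 1485.0000×85/63 = 2003.5714 rpm, dir flips to −; running = −2003.5714
Stage 2 [64T→64T]: ω = 2003.5714×64/64 = 2003.5714 rpm, dir flips to +; running = +2003.5714
Stage 3 [26T→50T]: ω = 2003.5714×26/50 = 1041.8571 rpm, dir flips to −; running = −1041.8571
Stage 4 [77T→94T]: ω = 1041.8571×77/94 = 853.4362 rpm, dir flips to +; running = +853.4362

+853.4362 rpm (same as input, |ω| = 853.4362 rpm)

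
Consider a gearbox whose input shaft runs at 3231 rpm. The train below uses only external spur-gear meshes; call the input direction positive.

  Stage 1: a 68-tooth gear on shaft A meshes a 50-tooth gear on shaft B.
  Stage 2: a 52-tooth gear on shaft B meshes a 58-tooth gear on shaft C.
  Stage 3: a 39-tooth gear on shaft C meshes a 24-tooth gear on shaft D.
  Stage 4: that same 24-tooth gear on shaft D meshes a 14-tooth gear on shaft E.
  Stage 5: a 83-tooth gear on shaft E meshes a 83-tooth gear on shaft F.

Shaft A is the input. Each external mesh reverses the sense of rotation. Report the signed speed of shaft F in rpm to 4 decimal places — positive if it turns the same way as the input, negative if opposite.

-10974.5769 rpm (opposite to input, |ω| = 10974.5769 rpm)

Stage 1 [68T→50T]: ω = 3231.0000×68/50 = 4394.1600 rpm, dir flips to −; running = −4394.1600
Stage 2 [52T→58T]: ω = 4394.1600×52/58 = 3939.5917 rpm, dir flips to +; running = +3939.5917
Stage 3 [39T→24T]: ω = 3939.5917×39/24 = 6401.8366 rpm, dir flips to −; running = −6401.8366
Stage 4 [24T→14T]: ω = 6401.8366×24/14 = 10974.5769 rpm, dir flips to +; running = +10974.5769
Stage 5 [83T→83T]: ω = 10974.5769×83/83 = 10974.5769 rpm, dir flips to −; running = −10974.5769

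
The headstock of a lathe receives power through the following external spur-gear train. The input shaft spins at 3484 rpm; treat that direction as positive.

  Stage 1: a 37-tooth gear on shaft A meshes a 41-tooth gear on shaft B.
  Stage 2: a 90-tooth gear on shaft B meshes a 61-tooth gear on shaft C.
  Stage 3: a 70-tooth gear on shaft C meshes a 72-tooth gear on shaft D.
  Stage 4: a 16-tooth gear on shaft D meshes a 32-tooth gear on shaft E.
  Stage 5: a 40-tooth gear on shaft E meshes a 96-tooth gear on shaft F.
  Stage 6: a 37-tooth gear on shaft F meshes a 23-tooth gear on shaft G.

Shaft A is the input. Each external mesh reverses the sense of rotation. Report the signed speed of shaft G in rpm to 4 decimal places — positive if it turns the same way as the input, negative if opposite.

+1511.4956 rpm (same as input, |ω| = 1511.4956 rpm)

Stage 1 [37T→41T]: ω = 3484.0000×37/41 = 3144.0976 rpm, dir flips to −; running = −3144.0976
Stage 2 [90T→61T]: ω = 3144.0976×90/61 = 4638.8325 rpm, dir flips to +; running = +4638.8325
Stage 3 [70T→72T]: ω = 4638.8325×70/72 = 4509.9760 rpm, dir flips to −; running = −4509.9760
Stage 4 [16T→32T]: ω = 4509.9760×16/32 = 2254.9880 rpm, dir flips to +; running = +2254.9880
Stage 5 [40T→96T]: ω = 2254.9880×40/96 = 939.5783 rpm, dir flips to −; running = −939.5783
Stage 6 [37T→23T]: ω = 939.5783×37/23 = 1511.4956 rpm, dir flips to +; running = +1511.4956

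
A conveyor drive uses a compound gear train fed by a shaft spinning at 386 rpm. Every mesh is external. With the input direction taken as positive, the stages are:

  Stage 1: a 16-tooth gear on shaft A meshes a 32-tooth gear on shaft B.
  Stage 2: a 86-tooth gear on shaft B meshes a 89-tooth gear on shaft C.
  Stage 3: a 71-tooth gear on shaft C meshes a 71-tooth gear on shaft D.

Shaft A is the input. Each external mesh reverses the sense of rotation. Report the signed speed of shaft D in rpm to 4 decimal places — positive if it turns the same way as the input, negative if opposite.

-186.4944 rpm (opposite to input, |ω| = 186.4944 rpm)

Stage 1 [16T→32T]: ω = 386.0000×16/32 = 193.0000 rpm, dir flips to −; running = −193.0000
Stage 2 [86T→89T]: ω = 193.0000×86/89 = 186.4944 rpm, dir flips to +; running = +186.4944
Stage 3 [71T→71T]: ω = 186.4944×71/71 = 186.4944 rpm, dir flips to −; running = −186.4944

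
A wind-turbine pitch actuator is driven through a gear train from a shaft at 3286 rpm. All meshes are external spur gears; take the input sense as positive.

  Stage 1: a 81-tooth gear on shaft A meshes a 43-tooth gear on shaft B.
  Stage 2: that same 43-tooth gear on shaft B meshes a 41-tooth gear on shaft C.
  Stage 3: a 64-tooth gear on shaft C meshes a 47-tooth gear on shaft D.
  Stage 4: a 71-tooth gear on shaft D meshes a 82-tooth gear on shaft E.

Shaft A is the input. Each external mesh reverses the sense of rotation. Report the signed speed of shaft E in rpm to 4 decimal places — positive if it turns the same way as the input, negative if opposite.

+7654.1212 rpm (same as input, |ω| = 7654.1212 rpm)

Stage 1 [81T→43T]: ω = 3286.0000×81/43 = 6189.9070 rpm, dir flips to −; running = −6189.9070
Stage 2 [43T→41T]: ω = 6189.9070×43/41 = 6491.8537 rpm, dir flips to +; running = +6491.8537
Stage 3 [64T→47T]: ω = 6491.8537×64/47 = 8839.9709 rpm, dir flips to −; running = −8839.9709
Stage 4 [71T→82T]: ω = 8839.9709×71/82 = 7654.1212 rpm, dir flips to +; running = +7654.1212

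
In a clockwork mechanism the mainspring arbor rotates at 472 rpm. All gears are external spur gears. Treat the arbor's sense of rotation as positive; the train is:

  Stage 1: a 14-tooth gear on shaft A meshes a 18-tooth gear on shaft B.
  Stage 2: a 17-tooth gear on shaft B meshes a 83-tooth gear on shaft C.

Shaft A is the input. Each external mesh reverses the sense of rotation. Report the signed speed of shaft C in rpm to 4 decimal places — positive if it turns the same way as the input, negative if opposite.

Stage 1 [14T→18T]: ω = 472.0000×14/18 = 367.1111 rpm, dir flips to −; running = −367.1111
Stage 2 [17T→83T]: ω = 367.1111×17/83 = 75.1914 rpm, dir flips to +; running = +75.1914

+75.1914 rpm (same as input, |ω| = 75.1914 rpm)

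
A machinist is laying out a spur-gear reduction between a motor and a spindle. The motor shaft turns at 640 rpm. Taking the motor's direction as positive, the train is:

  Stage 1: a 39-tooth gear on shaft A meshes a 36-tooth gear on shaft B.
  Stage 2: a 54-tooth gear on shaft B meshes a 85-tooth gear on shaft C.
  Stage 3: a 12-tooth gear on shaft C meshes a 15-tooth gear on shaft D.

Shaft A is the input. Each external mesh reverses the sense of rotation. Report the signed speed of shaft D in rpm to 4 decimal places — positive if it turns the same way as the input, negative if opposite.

Stage 1 [39T→36T]: ω = 640.0000×39/36 = 693.3333 rpm, dir flips to −; running = −693.3333
Stage 2 [54T→85T]: ω = 693.3333×54/85 = 440.4706 rpm, dir flips to +; running = +440.4706
Stage 3 [12T→15T]: ω = 440.4706×12/15 = 352.3765 rpm, dir flips to −; running = −352.3765

-352.3765 rpm (opposite to input, |ω| = 352.3765 rpm)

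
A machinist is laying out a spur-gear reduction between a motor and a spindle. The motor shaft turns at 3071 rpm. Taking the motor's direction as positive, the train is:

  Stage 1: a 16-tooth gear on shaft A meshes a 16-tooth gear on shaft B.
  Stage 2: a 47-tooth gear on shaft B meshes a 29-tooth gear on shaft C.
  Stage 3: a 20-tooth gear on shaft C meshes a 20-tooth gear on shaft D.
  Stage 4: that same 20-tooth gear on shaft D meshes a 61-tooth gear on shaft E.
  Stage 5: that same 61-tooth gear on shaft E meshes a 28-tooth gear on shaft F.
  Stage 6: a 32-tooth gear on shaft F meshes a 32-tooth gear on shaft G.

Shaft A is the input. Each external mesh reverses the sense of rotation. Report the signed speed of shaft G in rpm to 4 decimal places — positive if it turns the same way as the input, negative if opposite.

+3555.0985 rpm (same as input, |ω| = 3555.0985 rpm)

Stage 1 [16T→16T]: ω = 3071.0000×16/16 = 3071.0000 rpm, dir flips to −; running = −3071.0000
Stage 2 [47T→29T]: ω = 3071.0000×47/29 = 4977.1379 rpm, dir flips to +; running = +4977.1379
Stage 3 [20T→20T]: ω = 4977.1379×20/20 = 4977.1379 rpm, dir flips to −; running = −4977.1379
Stage 4 [20T→61T]: ω = 4977.1379×20/61 = 1631.8485 rpm, dir flips to +; running = +1631.8485
Stage 5 [61T→28T]: ω = 1631.8485×61/28 = 3555.0985 rpm, dir flips to −; running = −3555.0985
Stage 6 [32T→32T]: ω = 3555.0985×32/32 = 3555.0985 rpm, dir flips to +; running = +3555.0985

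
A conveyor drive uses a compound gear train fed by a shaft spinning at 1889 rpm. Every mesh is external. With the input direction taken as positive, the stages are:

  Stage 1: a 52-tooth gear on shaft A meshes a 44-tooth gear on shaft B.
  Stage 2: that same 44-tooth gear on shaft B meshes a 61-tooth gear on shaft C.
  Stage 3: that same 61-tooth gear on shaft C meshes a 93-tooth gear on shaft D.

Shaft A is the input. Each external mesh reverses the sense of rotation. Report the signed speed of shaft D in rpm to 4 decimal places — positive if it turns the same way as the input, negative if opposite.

Stage 1 [52T→44T]: ω = 1889.0000×52/44 = 2232.4545 rpm, dir flips to −; running = −2232.4545
Stage 2 [44T→61T]: ω = 2232.4545×44/61 = 1610.2951 rpm, dir flips to +; running = +1610.2951
Stage 3 [61T→93T]: ω = 1610.2951×61/93 = 1056.2151 rpm, dir flips to −; running = −1056.2151

-1056.2151 rpm (opposite to input, |ω| = 1056.2151 rpm)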